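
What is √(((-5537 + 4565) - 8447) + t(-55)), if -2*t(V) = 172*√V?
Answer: √(-9419 - 86*I*√55) ≈ 3.284 - 97.107*I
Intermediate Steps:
t(V) = -86*√V
√(((-5537 + 4565) - 8447) + t(-55)) = √(((-5537 + 4565) - 8447) - 86*I*√55) = √((-972 - 8447) - 86*I*√55) = √(-9419 - 86*I*√55)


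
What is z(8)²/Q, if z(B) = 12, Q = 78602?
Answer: 72/39301 ≈ 0.0018320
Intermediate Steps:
z(8)²/Q = 12²/78602 = 144*(1/78602) = 72/39301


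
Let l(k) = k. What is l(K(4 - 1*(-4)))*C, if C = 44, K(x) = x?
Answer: 352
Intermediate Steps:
l(K(4 - 1*(-4)))*C = (4 - 1*(-4))*44 = (4 + 4)*44 = 8*44 = 352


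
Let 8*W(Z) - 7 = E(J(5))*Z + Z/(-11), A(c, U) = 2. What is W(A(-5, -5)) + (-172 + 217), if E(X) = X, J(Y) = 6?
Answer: 4167/88 ≈ 47.352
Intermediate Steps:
W(Z) = 7/8 + 65*Z/88 (W(Z) = 7/8 + (6*Z + Z/(-11))/8 = 7/8 + (6*Z + Z*(-1/11))/8 = 7/8 + (6*Z - Z/11)/8 = 7/8 + (65*Z/11)/8 = 7/8 + 65*Z/88)
W(A(-5, -5)) + (-172 + 217) = (7/8 + (65/88)*2) + (-172 + 217) = (7/8 + 65/44) + 45 = 207/88 + 45 = 4167/88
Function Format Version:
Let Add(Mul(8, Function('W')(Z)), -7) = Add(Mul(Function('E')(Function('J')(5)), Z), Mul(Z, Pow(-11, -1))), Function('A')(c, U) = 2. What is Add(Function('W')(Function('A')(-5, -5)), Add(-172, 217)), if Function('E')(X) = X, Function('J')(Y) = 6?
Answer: Rational(4167, 88) ≈ 47.352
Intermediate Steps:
Function('W')(Z) = Add(Rational(7, 8), Mul(Rational(65, 88), Z)) (Function('W')(Z) = Add(Rational(7, 8), Mul(Rational(1, 8), Add(Mul(6, Z), Mul(Z, Pow(-11, -1))))) = Add(Rational(7, 8), Mul(Rational(1, 8), Add(Mul(6, Z), Mul(Z, Rational(-1, 11))))) = Add(Rational(7, 8), Mul(Rational(1, 8), Add(Mul(6, Z), Mul(Rational(-1, 11), Z)))) = Add(Rational(7, 8), Mul(Rational(1, 8), Mul(Rational(65, 11), Z))) = Add(Rational(7, 8), Mul(Rational(65, 88), Z)))
Add(Function('W')(Function('A')(-5, -5)), Add(-172, 217)) = Add(Add(Rational(7, 8), Mul(Rational(65, 88), 2)), Add(-172, 217)) = Add(Add(Rational(7, 8), Rational(65, 44)), 45) = Add(Rational(207, 88), 45) = Rational(4167, 88)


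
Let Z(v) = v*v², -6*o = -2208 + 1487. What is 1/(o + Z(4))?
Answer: 6/1105 ≈ 0.0054299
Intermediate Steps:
o = 721/6 (o = -(-2208 + 1487)/6 = -⅙*(-721) = 721/6 ≈ 120.17)
Z(v) = v³
1/(o + Z(4)) = 1/(721/6 + 4³) = 1/(721/6 + 64) = 1/(1105/6) = 6/1105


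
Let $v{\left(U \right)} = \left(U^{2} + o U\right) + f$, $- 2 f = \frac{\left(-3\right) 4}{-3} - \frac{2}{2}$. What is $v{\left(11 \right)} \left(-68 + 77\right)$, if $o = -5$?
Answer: $\frac{1161}{2} \approx 580.5$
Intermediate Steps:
$f = - \frac{3}{2}$ ($f = - \frac{\frac{\left(-3\right) 4}{-3} - \frac{2}{2}}{2} = - \frac{\left(-12\right) \left(- \frac{1}{3}\right) - 1}{2} = - \frac{4 - 1}{2} = \left(- \frac{1}{2}\right) 3 = - \frac{3}{2} \approx -1.5$)
$v{\left(U \right)} = - \frac{3}{2} + U^{2} - 5 U$ ($v{\left(U \right)} = \left(U^{2} - 5 U\right) - \frac{3}{2} = - \frac{3}{2} + U^{2} - 5 U$)
$v{\left(11 \right)} \left(-68 + 77\right) = \left(- \frac{3}{2} + 11^{2} - 55\right) \left(-68 + 77\right) = \left(- \frac{3}{2} + 121 - 55\right) 9 = \frac{129}{2} \cdot 9 = \frac{1161}{2}$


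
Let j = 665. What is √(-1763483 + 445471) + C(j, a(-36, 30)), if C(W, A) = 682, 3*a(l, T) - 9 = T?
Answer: 682 + 2*I*√329503 ≈ 682.0 + 1148.0*I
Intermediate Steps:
a(l, T) = 3 + T/3
√(-1763483 + 445471) + C(j, a(-36, 30)) = √(-1763483 + 445471) + 682 = √(-1318012) + 682 = 2*I*√329503 + 682 = 682 + 2*I*√329503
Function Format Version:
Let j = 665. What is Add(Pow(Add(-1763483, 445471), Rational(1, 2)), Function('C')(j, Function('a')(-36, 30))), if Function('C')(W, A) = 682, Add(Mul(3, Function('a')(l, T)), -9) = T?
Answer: Add(682, Mul(2, I, Pow(329503, Rational(1, 2)))) ≈ Add(682.00, Mul(1148.0, I))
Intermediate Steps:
Function('a')(l, T) = Add(3, Mul(Rational(1, 3), T))
Add(Pow(Add(-1763483, 445471), Rational(1, 2)), Function('C')(j, Function('a')(-36, 30))) = Add(Pow(Add(-1763483, 445471), Rational(1, 2)), 682) = Add(Pow(-1318012, Rational(1, 2)), 682) = Add(Mul(2, I, Pow(329503, Rational(1, 2))), 682) = Add(682, Mul(2, I, Pow(329503, Rational(1, 2))))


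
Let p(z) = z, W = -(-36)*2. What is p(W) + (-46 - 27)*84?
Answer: -6060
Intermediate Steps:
W = 72 (W = -12*(-6) = 72)
p(W) + (-46 - 27)*84 = 72 + (-46 - 27)*84 = 72 - 73*84 = 72 - 6132 = -6060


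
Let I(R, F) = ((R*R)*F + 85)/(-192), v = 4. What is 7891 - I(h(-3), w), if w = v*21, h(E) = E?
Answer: 1515913/192 ≈ 7895.4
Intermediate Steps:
w = 84 (w = 4*21 = 84)
I(R, F) = -85/192 - F*R²/192 (I(R, F) = (R²*F + 85)*(-1/192) = (F*R² + 85)*(-1/192) = (85 + F*R²)*(-1/192) = -85/192 - F*R²/192)
7891 - I(h(-3), w) = 7891 - (-85/192 - 1/192*84*(-3)²) = 7891 - (-85/192 - 1/192*84*9) = 7891 - (-85/192 - 63/16) = 7891 - 1*(-841/192) = 7891 + 841/192 = 1515913/192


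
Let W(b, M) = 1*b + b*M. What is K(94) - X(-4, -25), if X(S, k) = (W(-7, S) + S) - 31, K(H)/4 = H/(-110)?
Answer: 582/55 ≈ 10.582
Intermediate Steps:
K(H) = -2*H/55 (K(H) = 4*(H/(-110)) = 4*(H*(-1/110)) = 4*(-H/110) = -2*H/55)
W(b, M) = b + M*b
X(S, k) = -38 - 6*S (X(S, k) = (-7*(1 + S) + S) - 31 = ((-7 - 7*S) + S) - 31 = (-7 - 6*S) - 31 = -38 - 6*S)
K(94) - X(-4, -25) = -2/55*94 - (-38 - 6*(-4)) = -188/55 - (-38 + 24) = -188/55 - 1*(-14) = -188/55 + 14 = 582/55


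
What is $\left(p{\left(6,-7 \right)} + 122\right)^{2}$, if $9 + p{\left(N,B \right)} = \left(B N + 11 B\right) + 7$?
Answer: $1$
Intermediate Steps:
$p{\left(N,B \right)} = -2 + 11 B + B N$ ($p{\left(N,B \right)} = -9 + \left(\left(B N + 11 B\right) + 7\right) = -9 + \left(\left(11 B + B N\right) + 7\right) = -9 + \left(7 + 11 B + B N\right) = -2 + 11 B + B N$)
$\left(p{\left(6,-7 \right)} + 122\right)^{2} = \left(\left(-2 + 11 \left(-7\right) - 42\right) + 122\right)^{2} = \left(\left(-2 - 77 - 42\right) + 122\right)^{2} = \left(-121 + 122\right)^{2} = 1^{2} = 1$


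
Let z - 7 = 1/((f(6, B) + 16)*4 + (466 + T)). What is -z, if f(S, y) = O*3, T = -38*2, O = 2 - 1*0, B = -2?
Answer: -3347/478 ≈ -7.0021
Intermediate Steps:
O = 2 (O = 2 + 0 = 2)
T = -76
f(S, y) = 6 (f(S, y) = 2*3 = 6)
z = 3347/478 (z = 7 + 1/((6 + 16)*4 + (466 - 76)) = 7 + 1/(22*4 + 390) = 7 + 1/(88 + 390) = 7 + 1/478 = 3347/478 ≈ 7.0021)
-z = -1*3347/478 = -3347/478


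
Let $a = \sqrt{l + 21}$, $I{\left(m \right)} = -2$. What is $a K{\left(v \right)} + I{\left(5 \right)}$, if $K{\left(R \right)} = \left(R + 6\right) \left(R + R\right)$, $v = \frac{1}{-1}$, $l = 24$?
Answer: $-2 - 30 \sqrt{5} \approx -69.082$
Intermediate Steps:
$a = 3 \sqrt{5}$ ($a = \sqrt{24 + 21} = \sqrt{45} = 3 \sqrt{5} \approx 6.7082$)
$v = -1$
$K{\left(R \right)} = 2 R \left(6 + R\right)$ ($K{\left(R \right)} = \left(6 + R\right) 2 R = 2 R \left(6 + R\right)$)
$a K{\left(v \right)} + I{\left(5 \right)} = 3 \sqrt{5} \cdot 2 \left(-1\right) \left(6 - 1\right) - 2 = 3 \sqrt{5} \cdot 2 \left(-1\right) 5 - 2 = 3 \sqrt{5} \left(-10\right) - 2 = - 30 \sqrt{5} - 2 = -2 - 30 \sqrt{5}$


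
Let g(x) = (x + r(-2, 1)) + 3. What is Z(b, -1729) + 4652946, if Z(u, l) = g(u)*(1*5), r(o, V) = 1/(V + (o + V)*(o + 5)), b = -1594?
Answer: 9289977/2 ≈ 4.6450e+6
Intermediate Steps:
r(o, V) = 1/(V + (5 + o)*(V + o)) (r(o, V) = 1/(V + (V + o)*(5 + o)) = 1/(V + (5 + o)*(V + o)))
g(x) = 5/2 + x (g(x) = (x + 1/((-2)² + 5*(-2) + 6*1 + 1*(-2))) + 3 = (x + 1/(4 - 10 + 6 - 2)) + 3 = (x + 1/(-2)) + 3 = (x - ½) + 3 = (-½ + x) + 3 = 5/2 + x)
Z(u, l) = 25/2 + 5*u (Z(u, l) = (5/2 + u)*(1*5) = (5/2 + u)*5 = 25/2 + 5*u)
Z(b, -1729) + 4652946 = (25/2 + 5*(-1594)) + 4652946 = (25/2 - 7970) + 4652946 = -15915/2 + 4652946 = 9289977/2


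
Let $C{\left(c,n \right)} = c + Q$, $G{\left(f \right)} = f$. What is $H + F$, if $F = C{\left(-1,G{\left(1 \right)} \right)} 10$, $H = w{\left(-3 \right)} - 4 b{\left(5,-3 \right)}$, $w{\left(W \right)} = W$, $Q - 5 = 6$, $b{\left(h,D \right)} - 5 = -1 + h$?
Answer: $61$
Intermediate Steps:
$b{\left(h,D \right)} = 4 + h$ ($b{\left(h,D \right)} = 5 + \left(-1 + h\right) = 4 + h$)
$Q = 11$ ($Q = 5 + 6 = 11$)
$C{\left(c,n \right)} = 11 + c$ ($C{\left(c,n \right)} = c + 11 = 11 + c$)
$H = -39$ ($H = -3 - 4 \left(4 + 5\right) = -3 - 36 = -39$)
$F = 100$ ($F = \left(11 - 1\right) 10 = 10 \cdot 10 = 100$)
$H + F = -39 + 100 = 61$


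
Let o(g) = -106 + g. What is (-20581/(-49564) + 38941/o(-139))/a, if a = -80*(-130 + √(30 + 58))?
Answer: -3575054561/233315591040 - 275004197*√22/1166577955200 ≈ -0.016429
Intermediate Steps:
a = 10400 - 160*√22 (a = -80*(-130 + √88) = -80*(-130 + 2*√22) = 10400 - 160*√22 ≈ 9649.5)
(-20581/(-49564) + 38941/o(-139))/a = (-20581/(-49564) + 38941/(-106 - 139))/(10400 - 160*√22) = (-20581*(-1/49564) + 38941/(-245))/(10400 - 160*√22) = (20581/49564 + 38941*(-1/245))/(10400 - 160*√22) = (20581/49564 - 5563/35)/(10400 - 160*√22) = -275004197/(1734740*(10400 - 160*√22))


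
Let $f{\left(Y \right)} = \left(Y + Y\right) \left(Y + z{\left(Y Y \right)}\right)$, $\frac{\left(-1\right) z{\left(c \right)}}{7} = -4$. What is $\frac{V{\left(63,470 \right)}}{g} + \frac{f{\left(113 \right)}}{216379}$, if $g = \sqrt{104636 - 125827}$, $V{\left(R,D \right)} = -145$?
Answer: $\frac{31866}{216379} + \frac{145 i \sqrt{21191}}{21191} \approx 0.14727 + 0.99608 i$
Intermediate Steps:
$g = i \sqrt{21191}$ ($g = \sqrt{-21191} = i \sqrt{21191} \approx 145.57 i$)
$z{\left(c \right)} = 28$ ($z{\left(c \right)} = \left(-7\right) \left(-4\right) = 28$)
$f{\left(Y \right)} = 2 Y \left(28 + Y\right)$ ($f{\left(Y \right)} = \left(Y + Y\right) \left(Y + 28\right) = 2 Y \left(28 + Y\right)$)
$\frac{V{\left(63,470 \right)}}{g} + \frac{f{\left(113 \right)}}{216379} = - \frac{145}{i \sqrt{21191}} + \frac{2 \cdot 113 \left(28 + 113\right)}{216379} = - 145 \left(- \frac{i \sqrt{21191}}{21191}\right) + 2 \cdot 113 \cdot 141 \cdot \frac{1}{216379} = \frac{145 i \sqrt{21191}}{21191} + 31866 \cdot \frac{1}{216379} = \frac{145 i \sqrt{21191}}{21191} + \frac{31866}{216379} = \frac{31866}{216379} + \frac{145 i \sqrt{21191}}{21191}$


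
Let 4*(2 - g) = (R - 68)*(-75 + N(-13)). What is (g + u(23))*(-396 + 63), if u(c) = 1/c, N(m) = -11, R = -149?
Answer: 71434827/46 ≈ 1.5529e+6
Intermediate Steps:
g = -9327/2 (g = 2 - (-149 - 68)*(-75 - 11)/4 = 2 - (-217)*(-86)/4 = 2 - 1/4*18662 = 2 - 9331/2 = -9327/2 ≈ -4663.5)
(g + u(23))*(-396 + 63) = (-9327/2 + 1/23)*(-396 + 63) = (-9327/2 + 1/23)*(-333) = -214519/46*(-333) = 71434827/46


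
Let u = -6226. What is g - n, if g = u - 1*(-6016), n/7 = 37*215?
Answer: -55895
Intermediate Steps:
n = 55685 (n = 7*(37*215) = 7*7955 = 55685)
g = -210 (g = -6226 - 1*(-6016) = -6226 + 6016 = -210)
g - n = -210 - 1*55685 = -210 - 55685 = -55895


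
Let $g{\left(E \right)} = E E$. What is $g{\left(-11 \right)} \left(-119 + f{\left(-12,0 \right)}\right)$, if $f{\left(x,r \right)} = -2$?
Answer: $-14641$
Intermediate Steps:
$g{\left(E \right)} = E^{2}$
$g{\left(-11 \right)} \left(-119 + f{\left(-12,0 \right)}\right) = \left(-11\right)^{2} \left(-119 - 2\right) = 121 \left(-121\right) = -14641$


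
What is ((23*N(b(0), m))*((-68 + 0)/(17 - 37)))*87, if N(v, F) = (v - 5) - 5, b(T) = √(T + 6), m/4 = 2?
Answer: -68034 + 34017*√6/5 ≈ -51369.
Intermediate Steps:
m = 8 (m = 4*2 = 8)
b(T) = √(6 + T)
N(v, F) = -10 + v (N(v, F) = (-5 + v) - 5 = -10 + v)
((23*N(b(0), m))*((-68 + 0)/(17 - 37)))*87 = ((23*(-10 + √(6 + 0)))*((-68 + 0)/(17 - 37)))*87 = ((23*(-10 + √6))*(-68/(-20)))*87 = ((-230 + 23*√6)*(-68*(-1/20)))*87 = ((-230 + 23*√6)*(17/5))*87 = (-782 + 391*√6/5)*87 = -68034 + 34017*√6/5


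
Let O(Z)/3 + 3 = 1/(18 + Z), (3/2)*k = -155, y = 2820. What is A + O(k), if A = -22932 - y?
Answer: -6594825/256 ≈ -25761.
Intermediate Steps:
A = -25752 (A = -22932 - 1*2820 = -22932 - 2820 = -25752)
k = -310/3 (k = (⅔)*(-155) = -310/3 ≈ -103.33)
O(Z) = -9 + 3/(18 + Z)
A + O(k) = -25752 + 3*(-53 - 3*(-310/3))/(18 - 310/3) = -25752 + 3*(-53 + 310)/(-256/3) = -25752 + 3*(-3/256)*257 = -25752 - 2313/256 = -6594825/256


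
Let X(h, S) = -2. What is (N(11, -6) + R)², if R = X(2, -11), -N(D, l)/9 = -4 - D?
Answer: 17689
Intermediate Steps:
N(D, l) = 36 + 9*D (N(D, l) = -9*(-4 - D) = 36 + 9*D)
R = -2
(N(11, -6) + R)² = ((36 + 9*11) - 2)² = ((36 + 99) - 2)² = (135 - 2)² = 133² = 17689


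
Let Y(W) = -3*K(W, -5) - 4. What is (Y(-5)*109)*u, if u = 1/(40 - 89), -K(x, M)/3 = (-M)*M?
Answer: 24961/49 ≈ 509.41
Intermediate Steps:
K(x, M) = 3*M² (K(x, M) = -3*(-M)*M = -(-3)*M² = 3*M²)
Y(W) = -229 (Y(W) = -9*(-5)² - 4 = -9*25 - 4 = -3*75 - 4 = -225 - 4 = -229)
u = -1/49 (u = 1/(-49) = -1/49 ≈ -0.020408)
(Y(-5)*109)*u = -229*109*(-1/49) = -24961*(-1/49) = 24961/49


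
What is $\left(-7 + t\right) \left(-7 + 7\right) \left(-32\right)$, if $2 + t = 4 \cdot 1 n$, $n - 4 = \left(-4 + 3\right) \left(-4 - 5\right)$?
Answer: $0$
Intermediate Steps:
$n = 13$ ($n = 4 + \left(-4 + 3\right) \left(-4 - 5\right) = 4 - -9 = 4 + 9 = 13$)
$t = 50$ ($t = -2 + 4 \cdot 1 \cdot 13 = -2 + 4 \cdot 13 = -2 + 52 = 50$)
$\left(-7 + t\right) \left(-7 + 7\right) \left(-32\right) = \left(-7 + 50\right) \left(-7 + 7\right) \left(-32\right) = 43 \cdot 0 \left(-32\right) = 0 \left(-32\right) = 0$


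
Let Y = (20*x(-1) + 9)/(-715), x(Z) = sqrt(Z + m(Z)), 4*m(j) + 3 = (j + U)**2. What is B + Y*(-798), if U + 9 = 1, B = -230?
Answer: -157268/715 + 1596*sqrt(74)/143 ≈ -123.95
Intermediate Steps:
U = -8 (U = -9 + 1 = -8)
m(j) = -3/4 + (-8 + j)**2/4 (m(j) = -3/4 + (j - 8)**2/4 = -3/4 + (-8 + j)**2/4)
x(Z) = sqrt(-3/4 + Z + (-8 + Z)**2/4) (x(Z) = sqrt(Z + (-3/4 + (-8 + Z)**2/4)) = sqrt(-3/4 + Z + (-8 + Z)**2/4))
Y = -9/715 - 2*sqrt(74)/143 (Y = (20*(sqrt(61 + (-1)**2 - 12*(-1))/2) + 9)/(-715) = (20*(sqrt(61 + 1 + 12)/2) + 9)*(-1/715) = (20*(sqrt(74)/2) + 9)*(-1/715) = (10*sqrt(74) + 9)*(-1/715) = (9 + 10*sqrt(74))*(-1/715) = -9/715 - 2*sqrt(74)/143 ≈ -0.13290)
B + Y*(-798) = -230 + (-9/715 - 2*sqrt(74)/143)*(-798) = -230 + (7182/715 + 1596*sqrt(74)/143) = -157268/715 + 1596*sqrt(74)/143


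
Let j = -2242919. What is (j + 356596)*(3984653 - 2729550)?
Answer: -2367529656269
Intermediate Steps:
(j + 356596)*(3984653 - 2729550) = (-2242919 + 356596)*(3984653 - 2729550) = -1886323*1255103 = -2367529656269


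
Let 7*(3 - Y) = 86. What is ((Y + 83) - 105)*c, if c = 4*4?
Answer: -3504/7 ≈ -500.57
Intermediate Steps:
c = 16
Y = -65/7 (Y = 3 - ⅐*86 = 3 - 86/7 = -65/7 ≈ -9.2857)
((Y + 83) - 105)*c = ((-65/7 + 83) - 105)*16 = (516/7 - 105)*16 = -219/7*16 = -3504/7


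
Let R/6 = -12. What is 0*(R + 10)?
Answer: 0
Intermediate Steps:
R = -72 (R = 6*(-12) = -72)
0*(R + 10) = 0*(-72 + 10) = 0*(-62) = 0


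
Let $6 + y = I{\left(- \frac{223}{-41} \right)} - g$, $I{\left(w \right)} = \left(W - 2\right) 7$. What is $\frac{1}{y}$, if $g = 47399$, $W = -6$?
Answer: $- \frac{1}{47461} \approx -2.107 \cdot 10^{-5}$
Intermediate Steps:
$I{\left(w \right)} = -56$ ($I{\left(w \right)} = \left(-6 - 2\right) 7 = \left(-8\right) 7 = -56$)
$y = -47461$ ($y = -6 - 47455 = -47461$)
$\frac{1}{y} = \frac{1}{-47461} = - \frac{1}{47461}$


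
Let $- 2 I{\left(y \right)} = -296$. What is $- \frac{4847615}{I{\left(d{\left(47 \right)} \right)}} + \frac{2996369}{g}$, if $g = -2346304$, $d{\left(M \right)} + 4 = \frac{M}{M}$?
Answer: $- \frac{2843605481893}{86813248} \approx -32755.0$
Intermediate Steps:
$d{\left(M \right)} = -3$ ($d{\left(M \right)} = -4 + \frac{M}{M} = -4 + 1 = -3$)
$I{\left(y \right)} = 148$ ($I{\left(y \right)} = \left(- \frac{1}{2}\right) \left(-296\right) = 148$)
$- \frac{4847615}{I{\left(d{\left(47 \right)} \right)}} + \frac{2996369}{g} = - \frac{4847615}{148} + \frac{2996369}{-2346304} = \left(-4847615\right) \frac{1}{148} + 2996369 \left(- \frac{1}{2346304}\right) = - \frac{4847615}{148} - \frac{2996369}{2346304} = - \frac{2843605481893}{86813248}$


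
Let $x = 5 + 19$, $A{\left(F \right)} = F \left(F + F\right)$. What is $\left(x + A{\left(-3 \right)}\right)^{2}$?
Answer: $1764$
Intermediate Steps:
$A{\left(F \right)} = 2 F^{2}$ ($A{\left(F \right)} = F 2 F = 2 F^{2}$)
$x = 24$
$\left(x + A{\left(-3 \right)}\right)^{2} = \left(24 + 2 \left(-3\right)^{2}\right)^{2} = \left(24 + 2 \cdot 9\right)^{2} = \left(24 + 18\right)^{2} = 42^{2} = 1764$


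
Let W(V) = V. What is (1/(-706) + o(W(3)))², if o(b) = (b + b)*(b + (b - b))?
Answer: 161467849/498436 ≈ 323.95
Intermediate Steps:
o(b) = 2*b² (o(b) = (2*b)*(b + 0) = (2*b)*b = 2*b²)
(1/(-706) + o(W(3)))² = (1/(-706) + 2*3²)² = (-1/706 + 2*9)² = (-1/706 + 18)² = (12707/706)² = 161467849/498436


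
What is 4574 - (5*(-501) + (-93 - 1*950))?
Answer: 8122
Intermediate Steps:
4574 - (5*(-501) + (-93 - 1*950)) = 4574 - (-2505 + (-93 - 950)) = 4574 - (-2505 - 1043) = 4574 - 1*(-3548) = 4574 + 3548 = 8122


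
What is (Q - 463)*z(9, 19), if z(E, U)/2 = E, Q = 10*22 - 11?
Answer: -4572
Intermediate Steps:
Q = 209 (Q = 220 - 11 = 209)
z(E, U) = 2*E
(Q - 463)*z(9, 19) = (209 - 463)*(2*9) = -254*18 = -4572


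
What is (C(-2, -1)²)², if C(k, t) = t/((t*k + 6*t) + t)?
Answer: 1/625 ≈ 0.0016000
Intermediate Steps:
C(k, t) = t/(7*t + k*t) (C(k, t) = t/((k*t + 6*t) + t) = t/((6*t + k*t) + t) = t/(7*t + k*t))
(C(-2, -1)²)² = ((1/(7 - 2))²)² = ((1/5)²)² = ((⅕)²)² = (1/25)² = 1/625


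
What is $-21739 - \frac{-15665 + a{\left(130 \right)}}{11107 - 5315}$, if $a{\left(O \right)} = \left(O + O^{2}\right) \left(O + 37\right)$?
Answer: $- \frac{128740633}{5792} \approx -22227.0$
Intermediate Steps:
$a{\left(O \right)} = \left(37 + O\right) \left(O + O^{2}\right)$ ($a{\left(O \right)} = \left(O + O^{2}\right) \left(37 + O\right) = \left(37 + O\right) \left(O + O^{2}\right)$)
$-21739 - \frac{-15665 + a{\left(130 \right)}}{11107 - 5315} = -21739 - \frac{-15665 + 130 \left(37 + 130^{2} + 38 \cdot 130\right)}{11107 - 5315} = -21739 - \frac{-15665 + 130 \left(37 + 16900 + 4940\right)}{5792} = -21739 - \left(-15665 + 130 \cdot 21877\right) \frac{1}{5792} = -21739 - \left(-15665 + 2844010\right) \frac{1}{5792} = -21739 - 2828345 \cdot \frac{1}{5792} = -21739 - \frac{2828345}{5792} = - \frac{128740633}{5792}$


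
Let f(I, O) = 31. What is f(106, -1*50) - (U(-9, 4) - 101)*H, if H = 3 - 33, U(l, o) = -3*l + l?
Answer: -2459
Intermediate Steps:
U(l, o) = -2*l
H = -30
f(106, -1*50) - (U(-9, 4) - 101)*H = 31 - (-2*(-9) - 101)*(-30) = 31 - (18 - 101)*(-30) = 31 - (-83)*(-30) = 31 - 1*2490 = 31 - 2490 = -2459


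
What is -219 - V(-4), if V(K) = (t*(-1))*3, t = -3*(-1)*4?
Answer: -183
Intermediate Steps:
t = 12 (t = 3*4 = 12)
V(K) = -36 (V(K) = (12*(-1))*3 = -12*3 = -36)
-219 - V(-4) = -219 - (-36) = -219 - 1*(-36) = -219 + 36 = -183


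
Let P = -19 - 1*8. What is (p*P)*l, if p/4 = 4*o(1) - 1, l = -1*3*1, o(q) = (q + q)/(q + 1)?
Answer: 972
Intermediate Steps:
P = -27 (P = -19 - 8 = -27)
o(q) = 2*q/(1 + q) (o(q) = (2*q)/(1 + q) = 2*q/(1 + q))
l = -3 (l = -3*1 = -3)
p = 12 (p = 4*(4*(2*1/(1 + 1)) - 1) = 4*(4*(2*1/2) - 1) = 4*(4*(2*1*(½)) - 1) = 4*(4*1 - 1) = 4*(4 - 1) = 4*3 = 12)
(p*P)*l = (12*(-27))*(-3) = -324*(-3) = 972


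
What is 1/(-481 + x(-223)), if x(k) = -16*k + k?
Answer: 1/2864 ≈ 0.00034916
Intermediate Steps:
x(k) = -15*k
1/(-481 + x(-223)) = 1/(-481 - 15*(-223)) = 1/(-481 + 3345) = 1/2864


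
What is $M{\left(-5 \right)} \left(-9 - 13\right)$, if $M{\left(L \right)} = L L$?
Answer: $-550$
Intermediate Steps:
$M{\left(L \right)} = L^{2}$
$M{\left(-5 \right)} \left(-9 - 13\right) = \left(-5\right)^{2} \left(-9 - 13\right) = 25 \left(-22\right) = -550$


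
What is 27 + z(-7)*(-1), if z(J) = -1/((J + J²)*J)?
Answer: 7937/294 ≈ 26.997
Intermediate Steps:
z(J) = -1/(J*(J + J²))
27 + z(-7)*(-1) = 27 - 1/((-7)²*(1 - 7))*(-1) = 27 - 1*1/49/(-6)*(-1) = 27 - 1*1/49*(-⅙)*(-1) = 27 + (1/294)*(-1) = 27 - 1/294 = 7937/294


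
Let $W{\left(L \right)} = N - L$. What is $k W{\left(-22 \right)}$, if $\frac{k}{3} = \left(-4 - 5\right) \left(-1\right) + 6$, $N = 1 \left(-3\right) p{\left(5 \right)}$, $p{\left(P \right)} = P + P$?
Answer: $-360$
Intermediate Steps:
$p{\left(P \right)} = 2 P$
$N = -30$ ($N = 1 \left(-3\right) 2 \cdot 5 = \left(-3\right) 10 = -30$)
$W{\left(L \right)} = -30 - L$
$k = 45$ ($k = 3 \left(\left(-4 - 5\right) \left(-1\right) + 6\right) = 3 \left(\left(-9\right) \left(-1\right) + 6\right) = 3 \left(9 + 6\right) = 3 \cdot 15 = 45$)
$k W{\left(-22 \right)} = 45 \left(-30 - -22\right) = 45 \left(-30 + 22\right) = 45 \left(-8\right) = -360$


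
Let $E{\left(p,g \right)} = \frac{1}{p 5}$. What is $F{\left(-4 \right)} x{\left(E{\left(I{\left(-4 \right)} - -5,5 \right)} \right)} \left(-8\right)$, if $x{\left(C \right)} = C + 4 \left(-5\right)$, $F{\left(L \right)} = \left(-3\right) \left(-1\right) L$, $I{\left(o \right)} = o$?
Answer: $- \frac{9504}{5} \approx -1900.8$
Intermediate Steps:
$F{\left(L \right)} = 3 L$
$E{\left(p,g \right)} = \frac{1}{5 p}$ ($E{\left(p,g \right)} = \frac{1}{p} \frac{1}{5} = \frac{1}{5 p}$)
$x{\left(C \right)} = -20 + C$ ($x{\left(C \right)} = C - 20 = -20 + C$)
$F{\left(-4 \right)} x{\left(E{\left(I{\left(-4 \right)} - -5,5 \right)} \right)} \left(-8\right) = 3 \left(-4\right) \left(-20 + \frac{1}{5 \left(-4 - -5\right)}\right) \left(-8\right) = - 12 \left(-20 + \frac{1}{5 \left(-4 + 5\right)}\right) \left(-8\right) = - 12 \left(-20 + \frac{1}{5 \cdot 1}\right) \left(-8\right) = - 12 \left(-20 + \frac{1}{5} \cdot 1\right) \left(-8\right) = - 12 \left(-20 + \frac{1}{5}\right) \left(-8\right) = \left(-12\right) \left(- \frac{99}{5}\right) \left(-8\right) = \frac{1188}{5} \left(-8\right) = - \frac{9504}{5}$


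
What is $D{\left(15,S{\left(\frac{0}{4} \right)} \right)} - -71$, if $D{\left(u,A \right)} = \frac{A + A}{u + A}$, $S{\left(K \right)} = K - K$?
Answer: $71$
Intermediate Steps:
$S{\left(K \right)} = 0$
$D{\left(u,A \right)} = \frac{2 A}{A + u}$
$D{\left(15,S{\left(\frac{0}{4} \right)} \right)} - -71 = 2 \cdot 0 \frac{1}{0 + 15} - -71 = 2 \cdot 0 \cdot \frac{1}{15} + \left(-74 + 145\right) = 2 \cdot 0 \cdot \frac{1}{15} + 71 = 0 + 71 = 71$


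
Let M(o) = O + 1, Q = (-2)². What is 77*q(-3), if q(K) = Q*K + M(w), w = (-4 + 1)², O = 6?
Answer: -385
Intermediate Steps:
w = 9 (w = (-3)² = 9)
Q = 4
M(o) = 7 (M(o) = 6 + 1 = 7)
q(K) = 7 + 4*K (q(K) = 4*K + 7 = 7 + 4*K)
77*q(-3) = 77*(7 + 4*(-3)) = 77*(7 - 12) = 77*(-5) = -385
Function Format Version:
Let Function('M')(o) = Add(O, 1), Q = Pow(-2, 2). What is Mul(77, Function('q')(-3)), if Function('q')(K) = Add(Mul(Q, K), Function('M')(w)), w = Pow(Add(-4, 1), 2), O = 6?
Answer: -385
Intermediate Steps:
w = 9 (w = Pow(-3, 2) = 9)
Q = 4
Function('M')(o) = 7 (Function('M')(o) = Add(6, 1) = 7)
Function('q')(K) = Add(7, Mul(4, K)) (Function('q')(K) = Add(Mul(4, K), 7) = Add(7, Mul(4, K)))
Mul(77, Function('q')(-3)) = Mul(77, Add(7, Mul(4, -3))) = Mul(77, Add(7, -12)) = Mul(77, -5) = -385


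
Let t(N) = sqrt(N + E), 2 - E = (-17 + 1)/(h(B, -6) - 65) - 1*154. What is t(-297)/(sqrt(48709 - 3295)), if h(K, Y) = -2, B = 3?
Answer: I*sqrt(3804126)/34974 ≈ 0.055768*I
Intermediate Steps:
E = 10436/67 (E = 2 - ((-17 + 1)/(-2 - 65) - 1*154) = 2 - (-16/(-67) - 154) = 2 - (-16*(-1/67) - 154) = 2 - (16/67 - 154) = 2 - 1*(-10302/67) = 2 + 10302/67 = 10436/67 ≈ 155.76)
t(N) = sqrt(10436/67 + N) (t(N) = sqrt(N + 10436/67) = sqrt(10436/67 + N))
t(-297)/(sqrt(48709 - 3295)) = (sqrt(699212 + 4489*(-297))/67)/(sqrt(48709 - 3295)) = (sqrt(699212 - 1333233)/67)/(sqrt(45414)) = (sqrt(-634021)/67)/((87*sqrt(6))) = ((I*sqrt(634021))/67)*(sqrt(6)/522) = (I*sqrt(634021)/67)*(sqrt(6)/522) = I*sqrt(3804126)/34974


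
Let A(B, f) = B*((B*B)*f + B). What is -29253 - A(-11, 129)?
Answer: 142325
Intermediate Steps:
A(B, f) = B*(B + f*B²) (A(B, f) = B*(B²*f + B) = B*(f*B² + B) = B*(B + f*B²))
-29253 - A(-11, 129) = -29253 - (-11)²*(1 - 11*129) = -29253 - 121*(1 - 1419) = -29253 - 121*(-1418) = -29253 - 1*(-171578) = -29253 + 171578 = 142325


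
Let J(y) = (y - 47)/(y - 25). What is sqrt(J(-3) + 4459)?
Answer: 9*sqrt(10794)/14 ≈ 66.789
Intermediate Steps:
J(y) = (-47 + y)/(-25 + y)
sqrt(J(-3) + 4459) = sqrt((-47 - 3)/(-25 - 3) + 4459) = sqrt(-50/(-28) + 4459) = sqrt(-1/28*(-50) + 4459) = sqrt(25/14 + 4459) = sqrt(62451/14) = 9*sqrt(10794)/14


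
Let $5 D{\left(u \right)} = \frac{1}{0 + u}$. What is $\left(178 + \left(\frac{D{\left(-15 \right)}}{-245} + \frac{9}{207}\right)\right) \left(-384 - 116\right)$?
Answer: $- \frac{300982592}{3381} \approx -89022.0$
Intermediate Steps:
$D{\left(u \right)} = \frac{1}{5 u}$ ($D{\left(u \right)} = \frac{1}{5 \left(0 + u\right)} = \frac{1}{5 u}$)
$\left(178 + \left(\frac{D{\left(-15 \right)}}{-245} + \frac{9}{207}\right)\right) \left(-384 - 116\right) = \left(178 + \left(\frac{\frac{1}{5} \frac{1}{-15}}{-245} + \frac{9}{207}\right)\right) \left(-384 - 116\right) = \left(178 + \left(\frac{1}{5} \left(- \frac{1}{15}\right) \left(- \frac{1}{245}\right) + 9 \cdot \frac{1}{207}\right)\right) \left(-500\right) = \left(178 + \left(\left(- \frac{1}{75}\right) \left(- \frac{1}{245}\right) + \frac{1}{23}\right)\right) \left(-500\right) = \left(178 + \left(\frac{1}{18375} + \frac{1}{23}\right)\right) \left(-500\right) = \left(178 + \frac{18398}{422625}\right) \left(-500\right) = \frac{75245648}{422625} \left(-500\right) = - \frac{300982592}{3381}$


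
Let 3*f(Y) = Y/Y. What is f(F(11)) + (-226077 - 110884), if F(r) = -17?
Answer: -1010882/3 ≈ -3.3696e+5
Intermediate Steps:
f(Y) = ⅓ (f(Y) = (Y/Y)/3 = (⅓)*1 = ⅓)
f(F(11)) + (-226077 - 110884) = ⅓ + (-226077 - 110884) = ⅓ - 336961 = -1010882/3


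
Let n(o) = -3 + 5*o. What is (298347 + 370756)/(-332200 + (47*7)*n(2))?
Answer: -669103/329897 ≈ -2.0282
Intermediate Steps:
(298347 + 370756)/(-332200 + (47*7)*n(2)) = (298347 + 370756)/(-332200 + (47*7)*(-3 + 5*2)) = 669103/(-332200 + 329*(-3 + 10)) = 669103/(-332200 + 329*7) = 669103/(-332200 + 2303) = 669103/(-329897) = 669103*(-1/329897) = -669103/329897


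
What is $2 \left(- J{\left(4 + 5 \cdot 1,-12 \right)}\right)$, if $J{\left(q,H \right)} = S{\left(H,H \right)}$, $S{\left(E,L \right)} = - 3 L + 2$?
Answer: $-76$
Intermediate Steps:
$S{\left(E,L \right)} = 2 - 3 L$
$J{\left(q,H \right)} = 2 - 3 H$
$2 \left(- J{\left(4 + 5 \cdot 1,-12 \right)}\right) = 2 \left(- (2 - -36)\right) = 2 \left(- (2 + 36)\right) = 2 \left(\left(-1\right) 38\right) = 2 \left(-38\right) = -76$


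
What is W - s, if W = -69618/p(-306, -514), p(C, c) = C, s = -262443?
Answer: 13396196/51 ≈ 2.6267e+5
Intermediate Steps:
W = 11603/51 (W = -69618/(-306) = -69618*(-1/306) = 11603/51 ≈ 227.51)
W - s = 11603/51 - 1*(-262443) = 11603/51 + 262443 = 13396196/51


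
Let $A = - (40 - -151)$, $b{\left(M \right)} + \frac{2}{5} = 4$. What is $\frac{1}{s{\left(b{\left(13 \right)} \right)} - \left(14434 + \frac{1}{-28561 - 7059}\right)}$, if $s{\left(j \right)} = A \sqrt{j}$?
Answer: $- \frac{6104544664660}{88057453689887067} + \frac{48467564080 \sqrt{10}}{88057453689887067} \approx -6.7584 \cdot 10^{-5}$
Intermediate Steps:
$b{\left(M \right)} = \frac{18}{5}$ ($b{\left(M \right)} = - \frac{2}{5} + 4 = \frac{18}{5}$)
$A = -191$ ($A = - (40 + 151) = \left(-1\right) 191 = -191$)
$s{\left(j \right)} = - 191 \sqrt{j}$
$\frac{1}{s{\left(b{\left(13 \right)} \right)} - \left(14434 + \frac{1}{-28561 - 7059}\right)} = \frac{1}{- 191 \sqrt{\frac{18}{5}} - \left(14434 + \frac{1}{-28561 - 7059}\right)} = \frac{1}{- 191 \frac{3 \sqrt{10}}{5} - \left(14434 + \frac{1}{-28561 - 7059}\right)} = \frac{1}{- \frac{573 \sqrt{10}}{5} - \left(14434 + \frac{1}{-28561 - 7059}\right)} = \frac{1}{- \frac{573 \sqrt{10}}{5} - \frac{514139079}{35620}} = \frac{1}{- \frac{514139079}{35620} - \frac{573 \sqrt{10}}{5}}$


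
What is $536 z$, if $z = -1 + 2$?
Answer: $536$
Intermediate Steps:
$z = 1$
$536 z = 536 \cdot 1 = 536$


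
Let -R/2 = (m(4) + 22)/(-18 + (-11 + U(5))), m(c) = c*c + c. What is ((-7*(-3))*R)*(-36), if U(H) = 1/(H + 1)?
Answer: -381024/173 ≈ -2202.4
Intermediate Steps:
U(H) = 1/(1 + H)
m(c) = c + c² (m(c) = c² + c = c + c²)
R = 504/173 (R = -2*(4*(1 + 4) + 22)/(-18 + (-11 + 1/(1 + 5))) = -2*(4*5 + 22)/(-18 + (-11 + 1/6)) = -2*(20 + 22)/(-18 + (-11 + ⅙)) = -84/(-18 - 65/6) = -84/(-173/6) = -84*(-6)/173 = -2*(-252/173) = 504/173 ≈ 2.9133)
((-7*(-3))*R)*(-36) = (-7*(-3)*(504/173))*(-36) = (21*(504/173))*(-36) = (10584/173)*(-36) = -381024/173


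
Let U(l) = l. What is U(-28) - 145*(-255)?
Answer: 36947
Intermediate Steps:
U(-28) - 145*(-255) = -28 - 145*(-255) = -28 - 1*(-36975) = -28 + 36975 = 36947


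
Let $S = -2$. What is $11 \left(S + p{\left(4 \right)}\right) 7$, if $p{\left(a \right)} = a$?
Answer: $154$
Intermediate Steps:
$11 \left(S + p{\left(4 \right)}\right) 7 = 11 \left(-2 + 4\right) 7 = 11 \cdot 2 \cdot 7 = 11 \cdot 14 = 154$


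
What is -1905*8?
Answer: -15240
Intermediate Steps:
-1905*8 = -127*120 = -15240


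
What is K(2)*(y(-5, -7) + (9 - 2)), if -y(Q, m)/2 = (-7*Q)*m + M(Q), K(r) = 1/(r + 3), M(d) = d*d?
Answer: 447/5 ≈ 89.400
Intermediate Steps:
M(d) = d**2
K(r) = 1/(3 + r)
y(Q, m) = -2*Q**2 + 14*Q*m (y(Q, m) = -2*((-7*Q)*m + Q**2) = -2*(-7*Q*m + Q**2) = -2*(Q**2 - 7*Q*m) = -2*Q**2 + 14*Q*m)
K(2)*(y(-5, -7) + (9 - 2)) = (2*(-5)*(-1*(-5) + 7*(-7)) + (9 - 2))/(3 + 2) = (2*(-5)*(5 - 49) + 7)/5 = (2*(-5)*(-44) + 7)/5 = (440 + 7)/5 = (1/5)*447 = 447/5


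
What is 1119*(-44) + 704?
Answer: -48532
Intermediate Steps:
1119*(-44) + 704 = -49236 + 704 = -48532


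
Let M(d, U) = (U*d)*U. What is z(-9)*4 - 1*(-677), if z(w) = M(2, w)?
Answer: 1325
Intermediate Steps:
M(d, U) = d*U**2
z(w) = 2*w**2
z(-9)*4 - 1*(-677) = (2*(-9)**2)*4 - 1*(-677) = (2*81)*4 + 677 = 162*4 + 677 = 648 + 677 = 1325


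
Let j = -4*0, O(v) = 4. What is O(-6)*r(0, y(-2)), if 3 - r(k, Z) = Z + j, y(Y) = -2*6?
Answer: 60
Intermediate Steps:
y(Y) = -12
j = 0
r(k, Z) = 3 - Z (r(k, Z) = 3 - (Z + 0) = 3 - Z)
O(-6)*r(0, y(-2)) = 4*(3 - 1*(-12)) = 4*(3 + 12) = 4*15 = 60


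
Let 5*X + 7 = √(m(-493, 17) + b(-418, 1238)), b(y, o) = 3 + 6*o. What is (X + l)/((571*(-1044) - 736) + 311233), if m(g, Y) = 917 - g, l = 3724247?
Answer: -6207076/476045 - √8841/1428135 ≈ -13.039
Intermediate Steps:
X = -7/5 + √8841/5 (X = -7/5 + √((917 - 1*(-493)) + (3 + 6*1238))/5 = -7/5 + √((917 + 493) + (3 + 7428))/5 = -7/5 + √(1410 + 7431)/5 = -7/5 + √8841/5 ≈ 17.405)
(X + l)/((571*(-1044) - 736) + 311233) = ((-7/5 + √8841/5) + 3724247)/((571*(-1044) - 736) + 311233) = (18621228/5 + √8841/5)/((-596124 - 736) + 311233) = (18621228/5 + √8841/5)/(-596860 + 311233) = (18621228/5 + √8841/5)/(-285627) = (18621228/5 + √8841/5)*(-1/285627) = -6207076/476045 - √8841/1428135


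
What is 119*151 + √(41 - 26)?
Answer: 17969 + √15 ≈ 17973.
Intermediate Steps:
119*151 + √(41 - 26) = 17969 + √15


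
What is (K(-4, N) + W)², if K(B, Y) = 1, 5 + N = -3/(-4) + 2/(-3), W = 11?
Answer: 144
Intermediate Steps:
N = -59/12 (N = -5 + (-3/(-4) + 2/(-3)) = -5 + (-3*(-¼) + 2*(-⅓)) = -5 + (¾ - ⅔) = -5 + 1/12 = -59/12 ≈ -4.9167)
(K(-4, N) + W)² = (1 + 11)² = 12² = 144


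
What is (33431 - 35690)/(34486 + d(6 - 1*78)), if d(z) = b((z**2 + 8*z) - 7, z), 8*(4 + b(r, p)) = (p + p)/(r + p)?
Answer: -3410337/52056320 ≈ -0.065512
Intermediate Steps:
b(r, p) = -4 + p/(4*(p + r)) (b(r, p) = -4 + ((p + p)/(r + p))/8 = -4 + ((2*p)/(p + r))/8 = -4 + (2*p/(p + r))/8 = -4 + p/(4*(p + r)))
d(z) = (28 - 4*z**2 - 143*z/4)/(-7 + z**2 + 9*z) (d(z) = (-4*((z**2 + 8*z) - 7) - 15*z/4)/(z + ((z**2 + 8*z) - 7)) = (-4*(-7 + z**2 + 8*z) - 15*z/4)/(z + (-7 + z**2 + 8*z)) = ((28 - 32*z - 4*z**2) - 15*z/4)/(-7 + z**2 + 9*z) = (28 - 4*z**2 - 143*z/4)/(-7 + z**2 + 9*z))
(33431 - 35690)/(34486 + d(6 - 1*78)) = (33431 - 35690)/(34486 + (112 - 143*(6 - 1*78) - 16*(6 - 1*78)**2)/(4*(-7 + (6 - 1*78)**2 + 9*(6 - 1*78)))) = -2259/(34486 + (112 - 143*(6 - 78) - 16*(6 - 78)**2)/(4*(-7 + (6 - 78)**2 + 9*(6 - 78)))) = -2259/(34486 + (112 - 143*(-72) - 16*(-72)**2)/(4*(-7 + (-72)**2 + 9*(-72)))) = -2259/(34486 + (112 + 10296 - 16*5184)/(4*(-7 + 5184 - 648))) = -2259/(34486 + (1/4)*(112 + 10296 - 82944)/4529) = -2259/(34486 + (1/4)*(1/4529)*(-72536)) = -2259/(34486 - 18134/4529) = -2259/156168960/4529 = -2259*4529/156168960 = -3410337/52056320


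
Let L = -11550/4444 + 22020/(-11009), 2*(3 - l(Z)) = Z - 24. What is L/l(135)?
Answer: 6751/77063 ≈ 0.087604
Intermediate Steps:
l(Z) = 15 - Z/2 (l(Z) = 3 - (Z - 24)/2 = 3 - (-24 + Z)/2 = 3 + (12 - Z/2) = 15 - Z/2)
L = -101265/22018 (L = -11550*1/4444 + 22020*(-1/11009) = -525/202 - 22020/11009 = -101265/22018 ≈ -4.5992)
L/l(135) = -101265/(22018*(15 - 1/2*135)) = -101265/(22018*(15 - 135/2)) = -101265/(22018*(-105/2)) = -101265/22018*(-2/105) = 6751/77063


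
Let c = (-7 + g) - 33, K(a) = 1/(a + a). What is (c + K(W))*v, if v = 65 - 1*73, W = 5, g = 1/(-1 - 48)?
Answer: 78244/245 ≈ 319.36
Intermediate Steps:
g = -1/49 (g = 1/(-49) = -1/49 ≈ -0.020408)
K(a) = 1/(2*a)
c = -1961/49 (c = (-7 - 1/49) - 33 = -344/49 - 33 = -1961/49 ≈ -40.020)
v = -8 (v = 65 - 73 = -8)
(c + K(W))*v = (-1961/49 + (½)/5)*(-8) = (-1961/49 + (½)*(⅕))*(-8) = (-1961/49 + ⅒)*(-8) = -19561/490*(-8) = 78244/245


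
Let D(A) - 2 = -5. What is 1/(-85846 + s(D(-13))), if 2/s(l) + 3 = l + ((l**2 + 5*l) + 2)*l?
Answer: -3/257537 ≈ -1.1649e-5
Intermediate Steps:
D(A) = -3 (D(A) = 2 - 5 = -3)
s(l) = 2/(-3 + l + l*(2 + l**2 + 5*l)) (s(l) = 2/(-3 + (l + ((l**2 + 5*l) + 2)*l)) = 2/(-3 + (l + (2 + l**2 + 5*l)*l)) = 2/(-3 + (l + l*(2 + l**2 + 5*l))) = 2/(-3 + l + l*(2 + l**2 + 5*l)))
1/(-85846 + s(D(-13))) = 1/(-85846 + 2/(-3 + (-3)**3 + 3*(-3) + 5*(-3)**2)) = 1/(-85846 + 2/(-3 - 27 - 9 + 5*9)) = 1/(-85846 + 2/(-3 - 27 - 9 + 45)) = 1/(-85846 + 2/6) = 1/(-85846 + 2*(1/6)) = 1/(-85846 + 1/3) = 1/(-257537/3) = -3/257537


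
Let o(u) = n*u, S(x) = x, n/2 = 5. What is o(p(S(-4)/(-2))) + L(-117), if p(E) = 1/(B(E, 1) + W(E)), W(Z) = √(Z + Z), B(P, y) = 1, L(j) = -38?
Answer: -104/3 ≈ -34.667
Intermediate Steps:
n = 10 (n = 2*5 = 10)
W(Z) = √2*√Z (W(Z) = √(2*Z) = √2*√Z)
p(E) = 1/(1 + √2*√E)
o(u) = 10*u
o(p(S(-4)/(-2))) + L(-117) = 10/(1 + √2*√(-4/(-2))) - 38 = 10/(1 + √2*√(-4*(-½))) - 38 = 10/(1 + √2*√2) - 38 = 10/(1 + 2) - 38 = 10/3 - 38 = -104/3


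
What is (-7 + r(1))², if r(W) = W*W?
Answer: 36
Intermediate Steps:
r(W) = W²
(-7 + r(1))² = (-7 + 1²)² = (-7 + 1)² = (-6)² = 36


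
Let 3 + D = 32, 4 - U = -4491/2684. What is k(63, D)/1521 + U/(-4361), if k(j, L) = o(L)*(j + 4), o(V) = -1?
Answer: -807390175/17803189404 ≈ -0.045351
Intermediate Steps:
U = 15227/2684 (U = 4 - (-4491)/2684 = 4 - 1*(-4491/2684) = 4 + 4491/2684 = 15227/2684 ≈ 5.6732)
D = 29 (D = -3 + 32 = 29)
k(j, L) = -4 - j (k(j, L) = -(j + 4) = -(4 + j) = -4 - j)
k(63, D)/1521 + U/(-4361) = (-4 - 1*63)/1521 + (15227/2684)/(-4361) = (-4 - 63)*(1/1521) + (15227/2684)*(-1/4361) = -67*1/1521 - 15227/11704924 = -67/1521 - 15227/11704924 = -807390175/17803189404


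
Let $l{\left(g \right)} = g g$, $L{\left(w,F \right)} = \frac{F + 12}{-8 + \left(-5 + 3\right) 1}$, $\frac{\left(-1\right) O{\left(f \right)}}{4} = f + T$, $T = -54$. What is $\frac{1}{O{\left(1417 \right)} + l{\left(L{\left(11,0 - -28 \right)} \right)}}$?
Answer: $- \frac{1}{5436} \approx -0.00018396$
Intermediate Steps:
$O{\left(f \right)} = 216 - 4 f$ ($O{\left(f \right)} = - 4 \left(f - 54\right) = - 4 \left(-54 + f\right) = 216 - 4 f$)
$L{\left(w,F \right)} = - \frac{6}{5} - \frac{F}{10}$ ($L{\left(w,F \right)} = \frac{12 + F}{-8 - 2} = \frac{12 + F}{-10} = \left(12 + F\right) \left(- \frac{1}{10}\right) = - \frac{6}{5} - \frac{F}{10}$)
$l{\left(g \right)} = g^{2}$
$\frac{1}{O{\left(1417 \right)} + l{\left(L{\left(11,0 - -28 \right)} \right)}} = \frac{1}{\left(216 - 5668\right) + \left(- \frac{6}{5} - \frac{0 - -28}{10}\right)^{2}} = \frac{1}{\left(216 - 5668\right) + \left(- \frac{6}{5} - \frac{0 + 28}{10}\right)^{2}} = \frac{1}{-5452 + \left(- \frac{6}{5} - \frac{14}{5}\right)^{2}} = \frac{1}{-5452 + \left(-4\right)^{2}} = \frac{1}{-5452 + 16} = \frac{1}{-5436} = - \frac{1}{5436}$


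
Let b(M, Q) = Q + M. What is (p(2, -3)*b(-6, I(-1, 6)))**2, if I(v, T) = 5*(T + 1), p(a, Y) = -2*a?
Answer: 13456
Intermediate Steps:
I(v, T) = 5 + 5*T (I(v, T) = 5*(1 + T) = 5 + 5*T)
b(M, Q) = M + Q
(p(2, -3)*b(-6, I(-1, 6)))**2 = ((-2*2)*(-6 + (5 + 5*6)))**2 = (-4*(-6 + (5 + 30)))**2 = (-4*(-6 + 35))**2 = (-4*29)**2 = (-116)**2 = 13456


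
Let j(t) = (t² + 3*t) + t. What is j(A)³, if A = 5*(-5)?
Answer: 144703125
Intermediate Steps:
A = -25
j(t) = t² + 4*t
j(A)³ = (-25*(4 - 25))³ = (-25*(-21))³ = 525³ = 144703125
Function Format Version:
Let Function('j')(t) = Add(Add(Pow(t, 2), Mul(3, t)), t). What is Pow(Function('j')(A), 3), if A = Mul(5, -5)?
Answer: 144703125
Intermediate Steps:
A = -25
Function('j')(t) = Add(Pow(t, 2), Mul(4, t))
Pow(Function('j')(A), 3) = Pow(Mul(-25, Add(4, -25)), 3) = Pow(Mul(-25, -21), 3) = Pow(525, 3) = 144703125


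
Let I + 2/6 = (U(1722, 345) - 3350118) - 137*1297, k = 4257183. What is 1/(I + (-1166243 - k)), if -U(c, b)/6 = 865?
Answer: -3/26869270 ≈ -1.1165e-7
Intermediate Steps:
U(c, b) = -5190 (U(c, b) = -6*865 = -5190)
I = -10598992/3 (I = -1/3 + ((-5190 - 3350118) - 137*1297) = -1/3 + (-3355308 - 177689) = -1/3 - 3532997 = -10598992/3 ≈ -3.5330e+6)
1/(I + (-1166243 - k)) = 1/(-10598992/3 + (-1166243 - 1*4257183)) = 1/(-10598992/3 + (-1166243 - 4257183)) = 1/(-10598992/3 - 5423426) = 1/(-26869270/3) = -3/26869270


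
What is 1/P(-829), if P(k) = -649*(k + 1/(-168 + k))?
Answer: 997/536407586 ≈ 1.8587e-6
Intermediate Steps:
P(k) = -649*k - 649/(-168 + k)
1/P(-829) = 1/(649*(-1 - 1*(-829)² + 168*(-829))/(-168 - 829)) = 1/(649*(-1 - 1*687241 - 139272)/(-997)) = 1/(649*(-1/997)*(-1 - 687241 - 139272)) = 1/(649*(-1/997)*(-826514)) = 1/(536407586/997) = 997/536407586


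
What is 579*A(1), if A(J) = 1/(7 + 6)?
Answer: 579/13 ≈ 44.538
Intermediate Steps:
A(J) = 1/13
579*A(1) = 579*(1/13) = 579/13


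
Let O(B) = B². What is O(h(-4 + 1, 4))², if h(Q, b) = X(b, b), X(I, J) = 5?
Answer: 625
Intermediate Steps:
h(Q, b) = 5
O(h(-4 + 1, 4))² = (5²)² = 25² = 625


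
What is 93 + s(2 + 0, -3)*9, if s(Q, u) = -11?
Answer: -6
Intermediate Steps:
93 + s(2 + 0, -3)*9 = 93 - 11*9 = 93 - 99 = -6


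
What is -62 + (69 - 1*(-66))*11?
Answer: 1423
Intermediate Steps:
-62 + (69 - 1*(-66))*11 = -62 + (69 + 66)*11 = -62 + 135*11 = -62 + 1485 = 1423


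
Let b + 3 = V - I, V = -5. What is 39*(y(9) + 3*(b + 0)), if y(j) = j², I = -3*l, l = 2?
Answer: 2925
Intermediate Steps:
I = -6 (I = -3*2 = -6)
b = -2 (b = -3 + (-5 - 1*(-6)) = -3 + (-5 + 6) = -3 + 1 = -2)
39*(y(9) + 3*(b + 0)) = 39*(9² + 3*(-2 + 0)) = 39*(81 + 3*(-2)) = 39*(81 - 6) = 39*75 = 2925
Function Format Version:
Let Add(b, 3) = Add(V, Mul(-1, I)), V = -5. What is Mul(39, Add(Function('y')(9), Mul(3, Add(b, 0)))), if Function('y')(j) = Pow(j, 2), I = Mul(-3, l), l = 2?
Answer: 2925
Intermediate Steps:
I = -6 (I = Mul(-3, 2) = -6)
b = -2 (b = Add(-3, Add(-5, Mul(-1, -6))) = Add(-3, Add(-5, 6)) = Add(-3, 1) = -2)
Mul(39, Add(Function('y')(9), Mul(3, Add(b, 0)))) = Mul(39, Add(Pow(9, 2), Mul(3, Add(-2, 0)))) = Mul(39, Add(81, Mul(3, -2))) = Mul(39, Add(81, -6)) = Mul(39, 75) = 2925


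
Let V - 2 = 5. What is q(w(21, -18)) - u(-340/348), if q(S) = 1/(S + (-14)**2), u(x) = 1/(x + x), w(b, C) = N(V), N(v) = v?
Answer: 17831/34510 ≈ 0.51669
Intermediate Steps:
V = 7 (V = 2 + 5 = 7)
w(b, C) = 7
u(x) = 1/(2*x)
q(S) = 1/(196 + S) (q(S) = 1/(S + 196) = 1/(196 + S))
q(w(21, -18)) - u(-340/348) = 1/(196 + 7) - 1/(2*((-340/348))) = 1/203 - 1/(2*((-340*1/348))) = 1/203 - 1/(2*(-85/87)) = 1/203 - (-87)/(2*85) = 1/203 - 1*(-87/170) = 1/203 + 87/170 = 17831/34510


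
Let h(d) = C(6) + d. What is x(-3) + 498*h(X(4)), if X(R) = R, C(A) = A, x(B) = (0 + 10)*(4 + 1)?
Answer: 5030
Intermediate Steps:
x(B) = 50 (x(B) = 10*5 = 50)
h(d) = 6 + d
x(-3) + 498*h(X(4)) = 50 + 498*(6 + 4) = 50 + 498*10 = 50 + 4980 = 5030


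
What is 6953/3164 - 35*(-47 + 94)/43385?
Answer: 59290225/27454028 ≈ 2.1596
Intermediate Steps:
6953/3164 - 35*(-47 + 94)/43385 = 6953*(1/3164) - 35*47*(1/43385) = 6953/3164 - 1645*1/43385 = 6953/3164 - 329/8677 = 59290225/27454028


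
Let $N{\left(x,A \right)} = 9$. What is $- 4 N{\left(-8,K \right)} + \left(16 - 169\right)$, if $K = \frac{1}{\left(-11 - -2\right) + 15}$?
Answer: $-189$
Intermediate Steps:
$K = \frac{1}{6}$ ($K = \frac{1}{\left(-11 + 2\right) + 15} = \frac{1}{-9 + 15} = \frac{1}{6} \approx 0.16667$)
$- 4 N{\left(-8,K \right)} + \left(16 - 169\right) = \left(-4\right) 9 + \left(16 - 169\right) = -36 + \left(16 - 169\right) = -36 - 153 = -189$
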